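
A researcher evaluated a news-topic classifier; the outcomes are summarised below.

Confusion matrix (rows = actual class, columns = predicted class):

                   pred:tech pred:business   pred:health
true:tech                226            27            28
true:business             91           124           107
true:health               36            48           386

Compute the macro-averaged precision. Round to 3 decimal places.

0.668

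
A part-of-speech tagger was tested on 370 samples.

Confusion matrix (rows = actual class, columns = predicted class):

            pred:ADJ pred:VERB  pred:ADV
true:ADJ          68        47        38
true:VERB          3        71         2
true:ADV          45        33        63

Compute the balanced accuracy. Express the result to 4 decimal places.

0.6085

Balanced accuracy = mean of per-class recall.
  ADJ: recall = 68/153 = 0.44444
  VERB: recall = 71/76 = 0.93421
  ADV: recall = 63/141 = 0.44681
Mean = (0.44444 + 0.93421 + 0.44681) / 3 = 0.6085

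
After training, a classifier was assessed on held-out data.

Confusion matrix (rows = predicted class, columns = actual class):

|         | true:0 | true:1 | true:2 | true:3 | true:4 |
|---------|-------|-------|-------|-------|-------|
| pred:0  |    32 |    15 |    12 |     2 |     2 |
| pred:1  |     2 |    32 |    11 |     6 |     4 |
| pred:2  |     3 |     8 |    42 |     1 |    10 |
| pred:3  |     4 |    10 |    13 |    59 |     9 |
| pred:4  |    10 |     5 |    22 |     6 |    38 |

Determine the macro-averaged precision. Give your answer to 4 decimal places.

0.5672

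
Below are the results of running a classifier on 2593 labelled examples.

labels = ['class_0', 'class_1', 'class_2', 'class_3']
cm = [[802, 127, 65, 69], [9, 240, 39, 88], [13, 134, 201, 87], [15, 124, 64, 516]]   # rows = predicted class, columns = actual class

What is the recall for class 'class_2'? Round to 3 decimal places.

One-vs-rest for 'class_2': TP = diagonal; FP = other classes predicted 'class_2'; FN = 'class_2' predicted as other.
recall = TP/(TP+FN).
class_2: TP=201, FN=65+39+64=168 → 201/369 = 0.5447

0.545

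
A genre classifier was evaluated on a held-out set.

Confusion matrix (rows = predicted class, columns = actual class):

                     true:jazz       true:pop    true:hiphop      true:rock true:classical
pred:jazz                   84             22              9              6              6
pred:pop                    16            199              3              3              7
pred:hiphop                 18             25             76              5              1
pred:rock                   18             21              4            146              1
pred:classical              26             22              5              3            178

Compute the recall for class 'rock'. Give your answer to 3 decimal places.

Take TP from the diagonal, FP from the rest of the 'rock' prediction marginal, FN from the rest of the 'rock' actual marginal.
recall = TP/(TP+FN).
rock: TP=146, FN=6+3+5+3=17 → 146/163 = 0.8957

0.896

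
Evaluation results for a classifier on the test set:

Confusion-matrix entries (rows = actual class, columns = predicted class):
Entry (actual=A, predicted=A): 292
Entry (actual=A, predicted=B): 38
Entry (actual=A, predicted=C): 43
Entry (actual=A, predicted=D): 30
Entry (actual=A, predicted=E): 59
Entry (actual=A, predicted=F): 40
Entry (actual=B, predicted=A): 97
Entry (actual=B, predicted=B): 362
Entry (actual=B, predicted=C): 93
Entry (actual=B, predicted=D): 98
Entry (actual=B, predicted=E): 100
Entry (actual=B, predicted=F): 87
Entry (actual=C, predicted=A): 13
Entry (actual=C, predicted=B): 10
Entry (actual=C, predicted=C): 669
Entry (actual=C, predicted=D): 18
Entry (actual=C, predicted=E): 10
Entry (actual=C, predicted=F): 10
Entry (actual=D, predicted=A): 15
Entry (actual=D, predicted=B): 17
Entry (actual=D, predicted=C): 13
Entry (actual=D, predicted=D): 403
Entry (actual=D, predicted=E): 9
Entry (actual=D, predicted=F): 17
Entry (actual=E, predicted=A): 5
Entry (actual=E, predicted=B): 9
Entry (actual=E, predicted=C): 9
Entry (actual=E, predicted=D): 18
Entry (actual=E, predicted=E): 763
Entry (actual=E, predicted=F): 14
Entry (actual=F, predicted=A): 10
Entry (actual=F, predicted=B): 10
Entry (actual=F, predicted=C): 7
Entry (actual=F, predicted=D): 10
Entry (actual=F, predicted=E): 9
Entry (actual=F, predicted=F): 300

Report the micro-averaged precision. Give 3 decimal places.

Micro-averaging pools counts across classes: ΣTP=2789, ΣFP=918, ΣFN=918.
Micro-precision = TP/(TP+FP) on pooled counts = 0.752 (equals overall accuracy in single-label multiclass).

0.752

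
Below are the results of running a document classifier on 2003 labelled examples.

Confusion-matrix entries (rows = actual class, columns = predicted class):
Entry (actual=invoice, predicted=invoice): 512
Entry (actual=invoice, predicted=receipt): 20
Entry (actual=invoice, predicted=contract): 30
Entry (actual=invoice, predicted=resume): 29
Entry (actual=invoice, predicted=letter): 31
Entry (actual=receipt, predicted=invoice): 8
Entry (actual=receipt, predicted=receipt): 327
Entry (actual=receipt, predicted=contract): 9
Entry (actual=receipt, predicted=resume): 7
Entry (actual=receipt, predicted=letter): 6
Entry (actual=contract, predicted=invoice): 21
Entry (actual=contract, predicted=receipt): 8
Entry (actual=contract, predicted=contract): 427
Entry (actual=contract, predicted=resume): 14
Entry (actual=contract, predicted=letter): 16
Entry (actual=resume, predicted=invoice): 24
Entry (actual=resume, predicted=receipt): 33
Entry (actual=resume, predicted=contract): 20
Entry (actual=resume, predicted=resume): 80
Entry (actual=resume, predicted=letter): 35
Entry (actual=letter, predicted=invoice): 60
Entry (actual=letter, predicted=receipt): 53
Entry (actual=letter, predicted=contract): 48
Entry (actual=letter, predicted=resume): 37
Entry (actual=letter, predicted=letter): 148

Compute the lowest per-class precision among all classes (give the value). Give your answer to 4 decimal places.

0.4790

Per-class precision (TP/(TP+FP)):
  invoice: TP=512, FP=8+21+24+60=113 → 512/625 = 0.81920
  receipt: TP=327, FP=20+8+33+53=114 → 327/441 = 0.74150
  contract: TP=427, FP=30+9+20+48=107 → 427/534 = 0.79963
  resume: TP=80, FP=29+7+14+37=87 → 80/167 = 0.47904
  letter: TP=148, FP=31+6+16+35=88 → 148/236 = 0.62712
Lowest is class 'resume' with precision = 0.4790.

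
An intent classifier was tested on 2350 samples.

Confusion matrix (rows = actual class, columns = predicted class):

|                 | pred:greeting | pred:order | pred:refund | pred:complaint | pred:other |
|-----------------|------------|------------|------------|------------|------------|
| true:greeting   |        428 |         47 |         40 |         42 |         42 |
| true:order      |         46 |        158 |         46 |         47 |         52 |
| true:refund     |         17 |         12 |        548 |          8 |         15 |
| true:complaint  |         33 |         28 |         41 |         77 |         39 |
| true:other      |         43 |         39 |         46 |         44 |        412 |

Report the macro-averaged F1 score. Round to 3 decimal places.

Per-class F1 score (2·TP/(2·TP+FP+FN)):
  greeting: TP=428, FP=46+17+33+43=139, FN=47+40+42+42=171 → 856/1166 = 0.7341
  order: TP=158, FP=47+12+28+39=126, FN=46+46+47+52=191 → 316/633 = 0.4992
  refund: TP=548, FP=40+46+41+46=173, FN=17+12+8+15=52 → 1096/1321 = 0.8297
  complaint: TP=77, FP=42+47+8+44=141, FN=33+28+41+39=141 → 154/436 = 0.3532
  other: TP=412, FP=42+52+15+39=148, FN=43+39+46+44=172 → 824/1144 = 0.7203
Macro-F1 score = mean = (0.7341 + 0.4992 + 0.8297 + 0.3532 + 0.7203) / 5 = 0.627

0.627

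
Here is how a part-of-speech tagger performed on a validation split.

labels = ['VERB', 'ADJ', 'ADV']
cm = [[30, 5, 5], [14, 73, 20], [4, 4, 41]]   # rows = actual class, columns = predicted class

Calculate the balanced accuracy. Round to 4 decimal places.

Balanced accuracy = mean of per-class recall.
  VERB: recall = 30/40 = 0.75000
  ADJ: recall = 73/107 = 0.68224
  ADV: recall = 41/49 = 0.83673
Mean = (0.75000 + 0.68224 + 0.83673) / 3 = 0.7563

0.7563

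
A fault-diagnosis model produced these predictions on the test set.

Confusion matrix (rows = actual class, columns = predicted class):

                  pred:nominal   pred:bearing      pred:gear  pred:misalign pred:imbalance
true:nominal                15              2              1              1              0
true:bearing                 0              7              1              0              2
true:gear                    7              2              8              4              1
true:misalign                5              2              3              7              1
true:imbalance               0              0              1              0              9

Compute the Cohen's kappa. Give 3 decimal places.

0.473

Observed agreement pₒ = trace/N = 46/79 = 0.5823
Expected agreement pₑ = Σ (rowᵢ·colᵢ)/N² = (19·27 + 10·13 + 22·14 + 18·12 + 10·13)/79² = 0.2078
κ = (pₒ − pₑ)/(1 − pₑ) = (0.5823 − 0.2078)/(1 − 0.2078) = 0.473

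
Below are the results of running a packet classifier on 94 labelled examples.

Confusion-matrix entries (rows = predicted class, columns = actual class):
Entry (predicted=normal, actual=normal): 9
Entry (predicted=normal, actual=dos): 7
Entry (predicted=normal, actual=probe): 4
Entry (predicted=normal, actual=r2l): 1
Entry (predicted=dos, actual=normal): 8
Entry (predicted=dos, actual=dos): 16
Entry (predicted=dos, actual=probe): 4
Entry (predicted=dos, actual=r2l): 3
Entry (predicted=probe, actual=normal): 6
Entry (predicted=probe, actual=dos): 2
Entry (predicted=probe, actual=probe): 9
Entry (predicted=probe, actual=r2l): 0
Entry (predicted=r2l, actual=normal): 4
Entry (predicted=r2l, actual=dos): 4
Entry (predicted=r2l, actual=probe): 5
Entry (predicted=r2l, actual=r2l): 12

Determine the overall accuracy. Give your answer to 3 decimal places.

0.489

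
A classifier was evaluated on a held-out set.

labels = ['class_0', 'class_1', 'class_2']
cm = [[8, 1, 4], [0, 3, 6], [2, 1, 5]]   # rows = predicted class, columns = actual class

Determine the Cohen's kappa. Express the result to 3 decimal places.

0.306

Observed agreement pₒ = trace/N = 16/30 = 0.5333
Expected agreement pₑ = Σ (rowᵢ·colᵢ)/N² = (10·13 + 5·9 + 15·8)/30² = 0.3278
κ = (pₒ − pₑ)/(1 − pₑ) = (0.5333 − 0.3278)/(1 − 0.3278) = 0.306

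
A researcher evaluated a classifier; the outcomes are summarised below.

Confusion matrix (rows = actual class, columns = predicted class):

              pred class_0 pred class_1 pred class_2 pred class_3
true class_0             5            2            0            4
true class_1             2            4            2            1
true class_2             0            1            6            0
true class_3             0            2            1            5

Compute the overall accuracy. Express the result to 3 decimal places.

0.571

Accuracy = trace / total = (5+4+6+5=20) / 35 = 20/35 = 0.571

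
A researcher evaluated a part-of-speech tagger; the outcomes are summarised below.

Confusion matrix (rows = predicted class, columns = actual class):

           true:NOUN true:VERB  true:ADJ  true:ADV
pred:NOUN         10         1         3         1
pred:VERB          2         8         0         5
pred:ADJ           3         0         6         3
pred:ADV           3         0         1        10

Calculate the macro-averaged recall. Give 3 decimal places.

Per-class recall (TP/(TP+FN)):
  NOUN: TP=10, FN=2+3+3=8 → 10/18 = 0.5556
  VERB: TP=8, FN=1+0+0=1 → 8/9 = 0.8889
  ADJ: TP=6, FN=3+0+1=4 → 6/10 = 0.6000
  ADV: TP=10, FN=1+5+3=9 → 10/19 = 0.5263
Macro-recall = mean = (0.5556 + 0.8889 + 0.6000 + 0.5263) / 4 = 0.643

0.643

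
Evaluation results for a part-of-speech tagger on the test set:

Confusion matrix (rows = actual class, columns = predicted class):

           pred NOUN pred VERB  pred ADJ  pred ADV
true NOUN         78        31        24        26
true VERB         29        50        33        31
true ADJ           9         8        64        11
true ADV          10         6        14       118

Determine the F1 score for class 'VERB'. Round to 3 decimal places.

Take TP from the diagonal, FP from the rest of the 'VERB' prediction marginal, FN from the rest of the 'VERB' actual marginal.
F1 score = 2·TP/(2·TP+FP+FN).
VERB: TP=50, FP=31+8+6=45, FN=29+33+31=93 → 100/238 = 0.4202

0.420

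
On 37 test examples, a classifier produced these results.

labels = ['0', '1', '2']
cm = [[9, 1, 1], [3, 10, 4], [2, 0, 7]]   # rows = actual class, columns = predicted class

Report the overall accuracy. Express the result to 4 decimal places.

Accuracy = trace / total = (9+10+7=26) / 37 = 26/37 = 0.7027

0.7027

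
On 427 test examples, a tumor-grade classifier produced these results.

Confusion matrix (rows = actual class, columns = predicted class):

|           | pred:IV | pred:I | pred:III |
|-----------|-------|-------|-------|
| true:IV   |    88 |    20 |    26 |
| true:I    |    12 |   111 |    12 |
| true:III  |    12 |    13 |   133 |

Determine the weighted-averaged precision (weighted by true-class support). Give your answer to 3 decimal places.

Per-class precision (TP/(TP+FP)):
  IV: TP=88, FP=12+12=24 → 88/112 = 0.7857
  I: TP=111, FP=20+13=33 → 111/144 = 0.7708
  III: TP=133, FP=26+12=38 → 133/171 = 0.7778
Weighted-precision = Σ (supportᵢ/N)·precisionᵢ with N=427: (134/427)·0.7857 + (135/427)·0.7708 + (158/427)·0.7778 = 0.778

0.778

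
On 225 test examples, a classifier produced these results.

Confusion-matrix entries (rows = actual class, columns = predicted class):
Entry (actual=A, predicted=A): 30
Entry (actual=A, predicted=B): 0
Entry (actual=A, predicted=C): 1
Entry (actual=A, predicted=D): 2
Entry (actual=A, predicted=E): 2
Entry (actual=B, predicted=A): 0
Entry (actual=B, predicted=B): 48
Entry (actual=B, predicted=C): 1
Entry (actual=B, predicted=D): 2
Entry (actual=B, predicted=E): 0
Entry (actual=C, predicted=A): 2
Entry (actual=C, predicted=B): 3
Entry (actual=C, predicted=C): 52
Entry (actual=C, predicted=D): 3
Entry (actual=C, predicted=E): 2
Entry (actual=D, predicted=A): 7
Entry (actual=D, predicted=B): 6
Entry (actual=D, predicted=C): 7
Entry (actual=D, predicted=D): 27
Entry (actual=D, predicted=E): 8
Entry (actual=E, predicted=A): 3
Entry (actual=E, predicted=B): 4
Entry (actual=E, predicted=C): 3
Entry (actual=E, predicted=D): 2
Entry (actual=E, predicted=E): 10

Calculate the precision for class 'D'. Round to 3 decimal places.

0.750

One-vs-rest for 'D': TP = diagonal; FP = other classes predicted 'D'; FN = 'D' predicted as other.
precision = TP/(TP+FP).
D: TP=27, FP=2+2+3+2=9 → 27/36 = 0.7500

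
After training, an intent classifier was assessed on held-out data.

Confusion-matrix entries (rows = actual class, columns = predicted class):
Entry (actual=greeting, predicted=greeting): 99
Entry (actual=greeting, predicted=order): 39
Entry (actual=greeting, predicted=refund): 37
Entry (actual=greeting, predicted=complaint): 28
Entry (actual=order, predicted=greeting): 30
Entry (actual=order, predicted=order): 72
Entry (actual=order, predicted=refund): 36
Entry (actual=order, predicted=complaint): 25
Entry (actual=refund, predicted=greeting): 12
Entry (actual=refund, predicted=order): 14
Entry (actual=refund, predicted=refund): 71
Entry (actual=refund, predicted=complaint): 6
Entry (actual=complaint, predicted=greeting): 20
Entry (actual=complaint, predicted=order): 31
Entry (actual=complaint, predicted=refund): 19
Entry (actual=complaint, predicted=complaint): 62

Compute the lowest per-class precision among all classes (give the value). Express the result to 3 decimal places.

0.436

Per-class precision (TP/(TP+FP)):
  greeting: TP=99, FP=30+12+20=62 → 99/161 = 0.6149
  order: TP=72, FP=39+14+31=84 → 72/156 = 0.4615
  refund: TP=71, FP=37+36+19=92 → 71/163 = 0.4356
  complaint: TP=62, FP=28+25+6=59 → 62/121 = 0.5124
Lowest is class 'refund' with precision = 0.436.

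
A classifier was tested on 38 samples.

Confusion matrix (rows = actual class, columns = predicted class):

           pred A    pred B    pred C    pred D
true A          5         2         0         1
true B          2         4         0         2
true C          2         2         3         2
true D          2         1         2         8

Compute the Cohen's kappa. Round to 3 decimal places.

0.361

Observed agreement pₒ = trace/N = 20/38 = 0.5263
Expected agreement pₑ = Σ (rowᵢ·colᵢ)/N² = (8·11 + 8·9 + 9·5 + 13·13)/38² = 0.2590
κ = (pₒ − pₑ)/(1 − pₑ) = (0.5263 − 0.2590)/(1 − 0.2590) = 0.361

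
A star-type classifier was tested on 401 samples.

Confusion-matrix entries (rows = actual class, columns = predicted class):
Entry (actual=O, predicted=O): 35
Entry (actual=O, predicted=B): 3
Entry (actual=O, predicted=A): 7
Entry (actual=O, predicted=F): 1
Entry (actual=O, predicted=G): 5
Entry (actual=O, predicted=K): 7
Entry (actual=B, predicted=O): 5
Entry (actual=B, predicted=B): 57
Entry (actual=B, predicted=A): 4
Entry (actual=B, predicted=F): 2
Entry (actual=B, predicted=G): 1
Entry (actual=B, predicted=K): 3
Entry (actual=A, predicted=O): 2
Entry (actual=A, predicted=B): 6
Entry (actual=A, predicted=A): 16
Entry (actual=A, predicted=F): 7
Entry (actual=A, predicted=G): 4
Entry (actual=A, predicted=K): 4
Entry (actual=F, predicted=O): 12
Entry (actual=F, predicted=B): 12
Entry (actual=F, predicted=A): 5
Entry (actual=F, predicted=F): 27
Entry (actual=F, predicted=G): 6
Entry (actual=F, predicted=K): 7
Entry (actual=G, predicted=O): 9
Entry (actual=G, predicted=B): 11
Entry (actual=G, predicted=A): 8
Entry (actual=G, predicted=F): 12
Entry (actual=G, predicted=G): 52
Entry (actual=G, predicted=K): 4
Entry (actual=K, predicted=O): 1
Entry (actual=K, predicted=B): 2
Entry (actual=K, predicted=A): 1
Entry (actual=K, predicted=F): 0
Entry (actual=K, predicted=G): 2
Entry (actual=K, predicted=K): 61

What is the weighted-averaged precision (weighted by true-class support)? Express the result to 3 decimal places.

Per-class precision (TP/(TP+FP)):
  O: TP=35, FP=5+2+12+9+1=29 → 35/64 = 0.5469
  B: TP=57, FP=3+6+12+11+2=34 → 57/91 = 0.6264
  A: TP=16, FP=7+4+5+8+1=25 → 16/41 = 0.3902
  F: TP=27, FP=1+2+7+12+0=22 → 27/49 = 0.5510
  G: TP=52, FP=5+1+4+6+2=18 → 52/70 = 0.7429
  K: TP=61, FP=7+3+4+7+4=25 → 61/86 = 0.7093
Weighted-precision = Σ (supportᵢ/N)·precisionᵢ with N=401: (58/401)·0.5469 + (72/401)·0.6264 + (39/401)·0.3902 + (69/401)·0.5510 + (96/401)·0.7429 + (67/401)·0.7093 = 0.621

0.621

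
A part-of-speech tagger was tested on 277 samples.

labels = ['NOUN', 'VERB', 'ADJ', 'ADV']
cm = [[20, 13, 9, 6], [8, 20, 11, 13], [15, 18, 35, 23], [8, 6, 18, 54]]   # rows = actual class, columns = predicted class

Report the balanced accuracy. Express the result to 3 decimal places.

0.453

Balanced accuracy = mean of per-class recall.
  NOUN: recall = 20/48 = 0.4167
  VERB: recall = 20/52 = 0.3846
  ADJ: recall = 35/91 = 0.3846
  ADV: recall = 54/86 = 0.6279
Mean = (0.4167 + 0.3846 + 0.3846 + 0.6279) / 4 = 0.453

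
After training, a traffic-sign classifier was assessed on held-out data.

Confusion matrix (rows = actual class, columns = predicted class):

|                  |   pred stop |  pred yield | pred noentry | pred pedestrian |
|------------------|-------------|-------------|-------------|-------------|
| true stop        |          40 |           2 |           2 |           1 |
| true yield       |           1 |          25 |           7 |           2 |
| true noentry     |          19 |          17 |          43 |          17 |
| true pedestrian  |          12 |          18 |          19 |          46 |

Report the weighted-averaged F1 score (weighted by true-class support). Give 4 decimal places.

Per-class F1 score (2·TP/(2·TP+FP+FN)):
  stop: TP=40, FP=1+19+12=32, FN=2+2+1=5 → 80/117 = 0.68376
  yield: TP=25, FP=2+17+18=37, FN=1+7+2=10 → 50/97 = 0.51546
  noentry: TP=43, FP=2+7+19=28, FN=19+17+17=53 → 86/167 = 0.51497
  pedestrian: TP=46, FP=1+2+17=20, FN=12+18+19=49 → 92/161 = 0.57143
Weighted-F1 score = Σ (supportᵢ/N)·F1 scoreᵢ with N=271: (45/271)·0.68376 + (35/271)·0.51546 + (96/271)·0.51497 + (95/271)·0.57143 = 0.5629

0.5629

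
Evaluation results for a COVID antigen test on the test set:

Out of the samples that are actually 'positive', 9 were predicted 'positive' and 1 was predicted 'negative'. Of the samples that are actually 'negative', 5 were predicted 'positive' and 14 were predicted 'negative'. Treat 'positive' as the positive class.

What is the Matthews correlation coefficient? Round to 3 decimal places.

0.606

MCC = (TP·TN − FP·FN) / √((TP+FP)(TP+FN)(TN+FP)(TN+FN))
Numerator = 9·14 − 5·1 = 121
Denominator = √(14·10·19·15) = √39900 = 199.7498
MCC = 121 / 199.7498 = 0.606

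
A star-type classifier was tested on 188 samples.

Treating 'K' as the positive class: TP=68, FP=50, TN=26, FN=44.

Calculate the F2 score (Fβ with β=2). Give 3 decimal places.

Fβ = (1+β²)·TP / ((1+β²)·TP + β²·FN + FP), with β²=4
= 5·68 / (5·68 + 4·44 + 50) = 0.601

0.601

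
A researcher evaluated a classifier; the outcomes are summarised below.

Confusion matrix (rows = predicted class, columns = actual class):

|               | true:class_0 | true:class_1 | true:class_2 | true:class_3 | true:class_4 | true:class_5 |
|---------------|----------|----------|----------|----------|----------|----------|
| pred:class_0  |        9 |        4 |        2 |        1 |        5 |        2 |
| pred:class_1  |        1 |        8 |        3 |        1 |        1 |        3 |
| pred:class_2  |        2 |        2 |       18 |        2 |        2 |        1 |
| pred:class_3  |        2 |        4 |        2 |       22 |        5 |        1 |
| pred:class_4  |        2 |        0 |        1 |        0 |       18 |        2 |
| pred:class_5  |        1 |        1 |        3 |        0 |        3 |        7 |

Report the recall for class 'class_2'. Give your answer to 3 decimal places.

Take TP from the diagonal, FP from the rest of the 'class_2' prediction marginal, FN from the rest of the 'class_2' actual marginal.
recall = TP/(TP+FN).
class_2: TP=18, FN=2+3+2+1+3=11 → 18/29 = 0.6207

0.621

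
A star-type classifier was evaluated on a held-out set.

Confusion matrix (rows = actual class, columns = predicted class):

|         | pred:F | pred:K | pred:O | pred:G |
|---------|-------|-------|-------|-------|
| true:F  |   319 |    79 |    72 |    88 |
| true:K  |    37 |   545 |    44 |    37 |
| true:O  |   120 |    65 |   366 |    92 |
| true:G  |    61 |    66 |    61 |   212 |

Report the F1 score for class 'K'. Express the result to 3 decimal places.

0.769

Take TP from the diagonal, FP from the rest of the 'K' prediction marginal, FN from the rest of the 'K' actual marginal.
F1 score = 2·TP/(2·TP+FP+FN).
K: TP=545, FP=79+65+66=210, FN=37+44+37=118 → 1090/1418 = 0.7687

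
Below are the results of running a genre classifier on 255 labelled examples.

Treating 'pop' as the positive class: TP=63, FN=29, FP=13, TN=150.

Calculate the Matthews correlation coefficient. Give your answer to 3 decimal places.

MCC = (TP·TN − FP·FN) / √((TP+FP)(TP+FN)(TN+FP)(TN+FN))
Numerator = 63·150 − 13·29 = 9073
Denominator = √(76·92·163·179) = √204005584 = 14283.0523
MCC = 9073 / 14283.0523 = 0.635

0.635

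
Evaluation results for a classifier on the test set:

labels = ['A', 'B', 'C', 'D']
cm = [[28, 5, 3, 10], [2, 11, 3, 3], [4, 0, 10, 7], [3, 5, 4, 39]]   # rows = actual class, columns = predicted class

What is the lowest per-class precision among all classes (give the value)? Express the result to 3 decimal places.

0.500

Per-class precision (TP/(TP+FP)):
  A: TP=28, FP=2+4+3=9 → 28/37 = 0.7568
  B: TP=11, FP=5+0+5=10 → 11/21 = 0.5238
  C: TP=10, FP=3+3+4=10 → 10/20 = 0.5000
  D: TP=39, FP=10+3+7=20 → 39/59 = 0.6610
Lowest is class 'C' with precision = 0.500.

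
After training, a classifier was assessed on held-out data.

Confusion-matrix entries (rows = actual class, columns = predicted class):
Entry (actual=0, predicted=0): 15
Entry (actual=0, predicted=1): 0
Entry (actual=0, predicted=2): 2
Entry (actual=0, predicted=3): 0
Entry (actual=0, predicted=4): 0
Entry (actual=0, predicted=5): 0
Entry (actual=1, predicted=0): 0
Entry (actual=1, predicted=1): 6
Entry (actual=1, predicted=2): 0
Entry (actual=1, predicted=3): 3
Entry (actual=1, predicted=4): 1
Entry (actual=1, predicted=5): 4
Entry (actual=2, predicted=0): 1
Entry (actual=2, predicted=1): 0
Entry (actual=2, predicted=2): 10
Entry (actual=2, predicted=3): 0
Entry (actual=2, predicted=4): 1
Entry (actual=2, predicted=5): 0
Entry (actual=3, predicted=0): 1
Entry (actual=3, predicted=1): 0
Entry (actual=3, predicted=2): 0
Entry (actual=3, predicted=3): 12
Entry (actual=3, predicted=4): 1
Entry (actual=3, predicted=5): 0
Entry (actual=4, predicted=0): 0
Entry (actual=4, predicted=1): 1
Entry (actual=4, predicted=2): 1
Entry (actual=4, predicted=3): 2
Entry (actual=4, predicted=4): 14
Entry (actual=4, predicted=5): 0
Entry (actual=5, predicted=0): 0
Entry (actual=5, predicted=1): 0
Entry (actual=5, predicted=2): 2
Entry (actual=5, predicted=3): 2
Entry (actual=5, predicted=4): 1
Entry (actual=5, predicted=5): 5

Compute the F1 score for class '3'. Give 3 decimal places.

0.727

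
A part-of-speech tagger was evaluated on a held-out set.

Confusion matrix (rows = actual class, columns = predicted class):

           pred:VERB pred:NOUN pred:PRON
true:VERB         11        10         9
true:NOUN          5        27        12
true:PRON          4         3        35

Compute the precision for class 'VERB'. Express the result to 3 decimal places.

One-vs-rest for 'VERB': TP = diagonal; FP = other classes predicted 'VERB'; FN = 'VERB' predicted as other.
precision = TP/(TP+FP).
VERB: TP=11, FP=5+4=9 → 11/20 = 0.5500

0.550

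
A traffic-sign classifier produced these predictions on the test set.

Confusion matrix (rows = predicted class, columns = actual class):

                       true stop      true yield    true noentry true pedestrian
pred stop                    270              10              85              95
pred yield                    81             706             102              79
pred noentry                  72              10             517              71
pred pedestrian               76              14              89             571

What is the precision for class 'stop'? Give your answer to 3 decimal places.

0.587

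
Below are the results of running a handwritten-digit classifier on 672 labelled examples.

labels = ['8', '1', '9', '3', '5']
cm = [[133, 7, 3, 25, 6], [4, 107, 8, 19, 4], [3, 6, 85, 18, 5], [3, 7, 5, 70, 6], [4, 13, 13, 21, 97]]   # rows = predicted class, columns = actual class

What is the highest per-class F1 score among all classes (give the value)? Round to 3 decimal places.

0.829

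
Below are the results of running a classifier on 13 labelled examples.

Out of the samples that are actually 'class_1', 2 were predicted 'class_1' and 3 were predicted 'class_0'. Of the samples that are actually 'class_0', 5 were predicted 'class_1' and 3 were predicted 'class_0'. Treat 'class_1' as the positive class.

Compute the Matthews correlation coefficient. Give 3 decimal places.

-0.220

MCC = (TP·TN − FP·FN) / √((TP+FP)(TP+FN)(TN+FP)(TN+FN))
Numerator = 2·3 − 5·3 = -9
Denominator = √(7·5·8·6) = √1680 = 40.9878
MCC = -9 / 40.9878 = -0.220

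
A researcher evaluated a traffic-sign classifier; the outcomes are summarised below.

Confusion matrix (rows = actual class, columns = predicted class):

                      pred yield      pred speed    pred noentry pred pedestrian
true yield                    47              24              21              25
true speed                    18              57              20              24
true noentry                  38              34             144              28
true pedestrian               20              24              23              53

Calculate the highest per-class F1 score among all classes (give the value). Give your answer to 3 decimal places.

0.637

Per-class F1 score (2·TP/(2·TP+FP+FN)):
  yield: TP=47, FP=18+38+20=76, FN=24+21+25=70 → 94/240 = 0.3917
  speed: TP=57, FP=24+34+24=82, FN=18+20+24=62 → 114/258 = 0.4419
  noentry: TP=144, FP=21+20+23=64, FN=38+34+28=100 → 288/452 = 0.6372
  pedestrian: TP=53, FP=25+24+28=77, FN=20+24+23=67 → 106/250 = 0.4240
Highest is class 'noentry' with F1 score = 0.637.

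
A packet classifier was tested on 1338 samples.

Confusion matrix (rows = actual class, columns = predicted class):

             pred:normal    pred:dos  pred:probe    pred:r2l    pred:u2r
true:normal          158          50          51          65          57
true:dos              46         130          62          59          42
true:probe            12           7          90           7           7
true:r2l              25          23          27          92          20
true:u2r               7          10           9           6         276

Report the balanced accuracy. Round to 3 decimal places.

0.584

Balanced accuracy = mean of per-class recall.
  normal: recall = 158/381 = 0.4147
  dos: recall = 130/339 = 0.3835
  probe: recall = 90/123 = 0.7317
  r2l: recall = 92/187 = 0.4920
  u2r: recall = 276/308 = 0.8961
Mean = (0.4147 + 0.3835 + 0.7317 + 0.4920 + 0.8961) / 5 = 0.584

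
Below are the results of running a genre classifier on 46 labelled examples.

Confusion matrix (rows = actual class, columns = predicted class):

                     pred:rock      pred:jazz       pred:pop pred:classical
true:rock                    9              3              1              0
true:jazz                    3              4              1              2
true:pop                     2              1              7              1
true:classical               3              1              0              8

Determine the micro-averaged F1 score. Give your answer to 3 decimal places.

0.609

Micro-averaging pools counts across classes: ΣTP=28, ΣFP=18, ΣFN=18.
Micro-F1 score = 2·TP/(2·TP+FP+FN) on pooled counts = 0.609 (equals overall accuracy in single-label multiclass).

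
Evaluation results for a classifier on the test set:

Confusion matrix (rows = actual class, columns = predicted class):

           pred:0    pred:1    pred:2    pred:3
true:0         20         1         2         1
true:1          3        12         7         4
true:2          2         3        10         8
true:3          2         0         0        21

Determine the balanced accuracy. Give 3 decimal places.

0.661

Balanced accuracy = mean of per-class recall.
  0: recall = 20/24 = 0.8333
  1: recall = 12/26 = 0.4615
  2: recall = 10/23 = 0.4348
  3: recall = 21/23 = 0.9130
Mean = (0.8333 + 0.4615 + 0.4348 + 0.9130) / 4 = 0.661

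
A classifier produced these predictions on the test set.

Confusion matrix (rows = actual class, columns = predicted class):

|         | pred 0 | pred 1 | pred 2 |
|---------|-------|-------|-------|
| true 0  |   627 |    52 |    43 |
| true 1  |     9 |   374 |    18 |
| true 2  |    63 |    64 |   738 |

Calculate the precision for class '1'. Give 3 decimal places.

0.763

Treat '1' as positive and all other classes as negative.
precision = TP/(TP+FP).
1: TP=374, FP=52+64=116 → 374/490 = 0.7633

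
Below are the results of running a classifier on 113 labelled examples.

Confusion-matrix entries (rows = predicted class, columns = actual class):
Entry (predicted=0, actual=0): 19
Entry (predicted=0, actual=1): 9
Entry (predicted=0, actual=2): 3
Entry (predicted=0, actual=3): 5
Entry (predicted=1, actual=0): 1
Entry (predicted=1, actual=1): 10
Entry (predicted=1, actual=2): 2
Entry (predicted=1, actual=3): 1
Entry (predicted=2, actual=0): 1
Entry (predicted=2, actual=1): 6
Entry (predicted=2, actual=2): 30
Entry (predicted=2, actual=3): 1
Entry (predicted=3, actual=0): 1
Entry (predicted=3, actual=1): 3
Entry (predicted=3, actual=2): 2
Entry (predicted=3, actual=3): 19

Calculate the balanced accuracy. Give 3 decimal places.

0.691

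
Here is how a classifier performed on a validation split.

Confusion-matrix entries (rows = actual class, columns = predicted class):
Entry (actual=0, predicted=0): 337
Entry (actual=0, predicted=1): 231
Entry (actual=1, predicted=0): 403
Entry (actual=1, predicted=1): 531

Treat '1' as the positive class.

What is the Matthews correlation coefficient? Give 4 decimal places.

0.1570

MCC = (TP·TN − FP·FN) / √((TP+FP)(TP+FN)(TN+FP)(TN+FN))
Numerator = 531·337 − 231·403 = 85854
Denominator = √(762·934·568·740) = √299145106560 = 546941.5934
MCC = 85854 / 546941.5934 = 0.1570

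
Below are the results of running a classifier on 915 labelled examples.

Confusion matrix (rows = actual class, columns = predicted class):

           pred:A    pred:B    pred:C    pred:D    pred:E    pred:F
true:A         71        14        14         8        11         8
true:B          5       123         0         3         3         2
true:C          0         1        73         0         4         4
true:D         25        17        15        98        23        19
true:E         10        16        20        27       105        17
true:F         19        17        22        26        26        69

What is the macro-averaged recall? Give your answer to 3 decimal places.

0.630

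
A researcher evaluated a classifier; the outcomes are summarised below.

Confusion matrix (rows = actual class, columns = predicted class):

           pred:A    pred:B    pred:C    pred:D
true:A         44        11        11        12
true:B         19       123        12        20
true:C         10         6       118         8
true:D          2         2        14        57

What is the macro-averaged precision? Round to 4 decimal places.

0.7004

Per-class precision (TP/(TP+FP)):
  A: TP=44, FP=19+10+2=31 → 44/75 = 0.58667
  B: TP=123, FP=11+6+2=19 → 123/142 = 0.86620
  C: TP=118, FP=11+12+14=37 → 118/155 = 0.76129
  D: TP=57, FP=12+20+8=40 → 57/97 = 0.58763
Macro-precision = mean = (0.58667 + 0.86620 + 0.76129 + 0.58763) / 4 = 0.7004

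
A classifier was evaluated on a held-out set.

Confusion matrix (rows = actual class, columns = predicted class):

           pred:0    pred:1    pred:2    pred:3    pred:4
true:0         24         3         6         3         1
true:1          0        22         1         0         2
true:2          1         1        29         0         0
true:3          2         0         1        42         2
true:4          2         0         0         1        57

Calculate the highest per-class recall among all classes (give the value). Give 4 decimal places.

0.9500

Per-class recall (TP/(TP+FN)):
  0: TP=24, FN=3+6+3+1=13 → 24/37 = 0.64865
  1: TP=22, FN=0+1+0+2=3 → 22/25 = 0.88000
  2: TP=29, FN=1+1+0+0=2 → 29/31 = 0.93548
  3: TP=42, FN=2+0+1+2=5 → 42/47 = 0.89362
  4: TP=57, FN=2+0+0+1=3 → 57/60 = 0.95000
Highest is class '4' with recall = 0.9500.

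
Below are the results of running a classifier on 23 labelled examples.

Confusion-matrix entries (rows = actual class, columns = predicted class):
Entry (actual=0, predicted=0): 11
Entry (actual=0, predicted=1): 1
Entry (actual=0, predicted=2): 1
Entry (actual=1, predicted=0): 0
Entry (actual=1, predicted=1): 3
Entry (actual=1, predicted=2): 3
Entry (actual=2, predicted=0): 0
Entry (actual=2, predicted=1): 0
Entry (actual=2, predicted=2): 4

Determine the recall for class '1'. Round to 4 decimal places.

recall = TP/(TP+FN).
1: TP=3, FN=0+3=3 → 3/6 = 0.50000

0.5000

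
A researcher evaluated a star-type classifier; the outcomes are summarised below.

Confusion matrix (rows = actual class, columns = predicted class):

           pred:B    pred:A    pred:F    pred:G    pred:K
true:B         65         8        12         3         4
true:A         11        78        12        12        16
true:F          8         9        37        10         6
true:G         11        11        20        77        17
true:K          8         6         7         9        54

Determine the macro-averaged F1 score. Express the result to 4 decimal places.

Per-class F1 score (2·TP/(2·TP+FP+FN)):
  B: TP=65, FP=11+8+11+8=38, FN=8+12+3+4=27 → 130/195 = 0.66667
  A: TP=78, FP=8+9+11+6=34, FN=11+12+12+16=51 → 156/241 = 0.64730
  F: TP=37, FP=12+12+20+7=51, FN=8+9+10+6=33 → 74/158 = 0.46835
  G: TP=77, FP=3+12+10+9=34, FN=11+11+20+17=59 → 154/247 = 0.62348
  K: TP=54, FP=4+16+6+17=43, FN=8+6+7+9=30 → 108/181 = 0.59669
Macro-F1 score = mean = (0.66667 + 0.64730 + 0.46835 + 0.62348 + 0.59669) / 5 = 0.6005

0.6005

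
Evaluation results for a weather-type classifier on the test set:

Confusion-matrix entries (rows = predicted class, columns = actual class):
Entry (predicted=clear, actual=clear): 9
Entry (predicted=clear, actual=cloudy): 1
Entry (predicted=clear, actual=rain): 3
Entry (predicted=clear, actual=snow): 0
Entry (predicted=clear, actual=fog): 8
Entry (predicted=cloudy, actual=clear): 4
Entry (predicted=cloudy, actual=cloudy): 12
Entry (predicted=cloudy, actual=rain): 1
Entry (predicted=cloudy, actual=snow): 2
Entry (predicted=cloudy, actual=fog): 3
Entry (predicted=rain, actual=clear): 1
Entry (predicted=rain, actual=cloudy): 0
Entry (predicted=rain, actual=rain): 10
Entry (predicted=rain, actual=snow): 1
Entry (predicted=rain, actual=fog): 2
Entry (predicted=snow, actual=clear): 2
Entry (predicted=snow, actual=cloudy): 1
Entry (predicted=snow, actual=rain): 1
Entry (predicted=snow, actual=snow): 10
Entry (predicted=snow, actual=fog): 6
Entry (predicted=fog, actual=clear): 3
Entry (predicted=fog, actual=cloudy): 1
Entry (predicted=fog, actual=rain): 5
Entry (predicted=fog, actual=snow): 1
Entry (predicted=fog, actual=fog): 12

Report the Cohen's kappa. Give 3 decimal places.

0.418

Observed agreement pₒ = trace/N = 53/99 = 0.5354
Expected agreement pₑ = Σ (rowᵢ·colᵢ)/N² = (19·21 + 15·22 + 20·14 + 14·20 + 31·22)/99² = 0.2011
κ = (pₒ − pₑ)/(1 − pₑ) = (0.5354 − 0.2011)/(1 − 0.2011) = 0.418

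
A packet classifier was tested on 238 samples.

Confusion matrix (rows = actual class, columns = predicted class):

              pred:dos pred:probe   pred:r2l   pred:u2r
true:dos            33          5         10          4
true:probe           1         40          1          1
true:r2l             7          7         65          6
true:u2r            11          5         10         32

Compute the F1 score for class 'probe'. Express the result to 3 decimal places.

Take TP from the diagonal, FP from the rest of the 'probe' prediction marginal, FN from the rest of the 'probe' actual marginal.
F1 score = 2·TP/(2·TP+FP+FN).
probe: TP=40, FP=5+7+5=17, FN=1+1+1=3 → 80/100 = 0.8000

0.800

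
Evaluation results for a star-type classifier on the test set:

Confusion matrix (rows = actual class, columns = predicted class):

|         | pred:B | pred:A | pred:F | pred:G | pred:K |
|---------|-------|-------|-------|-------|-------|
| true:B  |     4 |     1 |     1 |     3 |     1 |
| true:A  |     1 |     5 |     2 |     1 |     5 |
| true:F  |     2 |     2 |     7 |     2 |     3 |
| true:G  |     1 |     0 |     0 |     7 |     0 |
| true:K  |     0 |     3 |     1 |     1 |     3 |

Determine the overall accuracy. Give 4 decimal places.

Accuracy = trace / total = (4+5+7+7+3=26) / 56 = 26/56 = 0.4643

0.4643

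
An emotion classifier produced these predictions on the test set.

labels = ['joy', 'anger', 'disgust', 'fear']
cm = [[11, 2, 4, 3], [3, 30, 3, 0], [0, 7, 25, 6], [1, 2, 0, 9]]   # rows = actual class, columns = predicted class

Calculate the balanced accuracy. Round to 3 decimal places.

Balanced accuracy = mean of per-class recall.
  joy: recall = 11/20 = 0.5500
  anger: recall = 30/36 = 0.8333
  disgust: recall = 25/38 = 0.6579
  fear: recall = 9/12 = 0.7500
Mean = (0.5500 + 0.8333 + 0.6579 + 0.7500) / 4 = 0.698

0.698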